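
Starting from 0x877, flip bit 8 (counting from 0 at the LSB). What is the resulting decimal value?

2423

x = 100001110111
bit 8 is currently 0; toggle it via x ^ (1 << 8) = x ^ 256
→ 100101110111 = 2423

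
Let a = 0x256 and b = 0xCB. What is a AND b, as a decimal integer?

0x256 = 1001010110
0xCB = 0011001011
AND → 0001000010 = 66

66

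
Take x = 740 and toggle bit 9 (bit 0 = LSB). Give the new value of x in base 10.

228

x = 01011100100
bit 9 is currently 1; toggle it via x ^ (1 << 9) = x ^ 512
→ 00011100100 = 228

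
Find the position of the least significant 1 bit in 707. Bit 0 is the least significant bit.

707 = 1011000011
Trailing zeros: 0, so the lowest set bit is bit 0 (value 1).

0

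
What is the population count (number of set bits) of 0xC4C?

0xC4C = 110001001100
Count the 1s: 1 + 1 + 1 + 1 + 1 = 5

5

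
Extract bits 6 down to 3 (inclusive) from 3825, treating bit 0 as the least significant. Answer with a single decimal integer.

v = 0111011110001
Shift right by 3: 0111011110
Mask low 4 bits: 1110 = 14

14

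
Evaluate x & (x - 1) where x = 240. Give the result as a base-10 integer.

224

x = 11110000 = 240
x - 1 = 11101111
AND   = 11100000 = 224
(x & (x - 1) clears the lowest set bit of x.)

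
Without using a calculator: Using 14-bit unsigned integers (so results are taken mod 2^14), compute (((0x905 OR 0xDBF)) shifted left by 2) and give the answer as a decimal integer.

14076

0x905 = 00100100000101
0xDBF = 00110110111111
→ OR → 00110110111111 = 3519
→ shifted left by 2 (mod 2^14) → 11011011111100 = 14076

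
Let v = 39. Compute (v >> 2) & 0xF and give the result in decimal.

9

v = 0000100111
Shift right by 2: 00001001
Mask low 4 bits: 1001 = 9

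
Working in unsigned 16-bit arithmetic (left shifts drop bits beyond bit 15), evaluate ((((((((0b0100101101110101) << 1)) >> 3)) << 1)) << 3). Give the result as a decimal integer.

11728

0b0100101101110101 = 0100101101110101
→ << 1 (mod 2^16) → 1001011011101010 = 38634
→ >> 3 → 0001001011011101 = 4829
→ << 1 (mod 2^16) → 0010010110111010 = 9658
→ << 3 (mod 2^16) → 0010110111010000 = 11728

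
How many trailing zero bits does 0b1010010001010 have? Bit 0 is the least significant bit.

1

0b1010010001010 = 1010010001010
Trailing zeros: 1, so the lowest set bit is bit 1 (value 2).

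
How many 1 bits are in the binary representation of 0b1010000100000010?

4

n = 1010000100000010
Count the 1s: 1 + 1 + 1 + 1 = 4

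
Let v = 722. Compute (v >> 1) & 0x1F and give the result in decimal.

9

v = 1011010010
Shift right by 1: 101101001
Mask low 5 bits: 01001 = 9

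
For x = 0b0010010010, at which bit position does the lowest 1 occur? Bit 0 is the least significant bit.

0b0010010010 = 10010010
Trailing zeros: 1, so the lowest set bit is bit 1 (value 2).

1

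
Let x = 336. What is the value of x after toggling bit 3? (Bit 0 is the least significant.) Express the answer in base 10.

344

x = 0000101010000
bit 3 is currently 0; toggle it via x ^ (1 << 3) = x ^ 8
→ 0000101011000 = 344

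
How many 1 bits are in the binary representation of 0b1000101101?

n = 1000101101
Count the 1s: 1 + 1 + 1 + 1 + 1 = 5

5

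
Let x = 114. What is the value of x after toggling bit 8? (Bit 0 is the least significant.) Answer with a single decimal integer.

370

x = 001110010
bit 8 is currently 0; toggle it via x ^ (1 << 8) = x ^ 256
→ 101110010 = 370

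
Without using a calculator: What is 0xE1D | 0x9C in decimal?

0xE1D = 111000011101
0x9C = 000010011100
 OR → 111010011101 = 3741

3741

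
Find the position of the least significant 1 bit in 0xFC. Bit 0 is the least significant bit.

2

0xFC = 11111100
Trailing zeros: 2, so the lowest set bit is bit 2 (value 4).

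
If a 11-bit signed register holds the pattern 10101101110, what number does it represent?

pattern = 10101101110 (MSB is 1 ⇒ negative)
Invert: 01010010001, add 1 → 01010010010 = 658, so the value is -658.
(Equivalently: 1390 - 2^11 = 1390 - 2048 = -658.)

-658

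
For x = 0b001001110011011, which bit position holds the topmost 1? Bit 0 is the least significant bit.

12

0b001001110011011 = 1001110011011
The topmost 1 is at position 12 (since 2^12 = 4096 ≤ 5019 < 8192).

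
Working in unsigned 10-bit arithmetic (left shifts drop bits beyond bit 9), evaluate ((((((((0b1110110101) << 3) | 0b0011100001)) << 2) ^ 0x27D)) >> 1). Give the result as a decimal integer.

0b1110110101 = 1110110101
→ << 3 (mod 2^10) → 0110101000 = 424
0b0011100001 = 0011100001
→ | → 0111101001 = 489
→ << 2 (mod 2^10) → 1110100100 = 932
0x27D = 1001111101
→ ^ → 0111011001 = 473
→ >> 1 → 0011101100 = 236

236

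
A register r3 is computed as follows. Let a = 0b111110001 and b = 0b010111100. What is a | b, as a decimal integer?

509

a = 111110001
b = 010111100
 OR → 111111101 = 509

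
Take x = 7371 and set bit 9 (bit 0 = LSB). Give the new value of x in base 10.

x = 01110011001011
bit 9 is currently 0; set it via x | (1 << 9) = x | 512
→ 01111011001011 = 7883

7883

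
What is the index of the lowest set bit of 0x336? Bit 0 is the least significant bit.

1

0x336 = 1100110110
Trailing zeros: 1, so the lowest set bit is bit 1 (value 2).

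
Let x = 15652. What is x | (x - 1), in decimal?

15655

x = 11110100100100 = 15652
x - 1 = 11110100100011
OR    = 11110100100111 = 15655
(x | (x - 1) sets all bits below the lowest set bit.)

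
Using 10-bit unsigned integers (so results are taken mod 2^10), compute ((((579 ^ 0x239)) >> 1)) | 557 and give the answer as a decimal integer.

579 = 1001000011
0x239 = 1000111001
→ ^ → 0001111010 = 122
→ >> 1 → 0000111101 = 61
557 = 1000101101
→ | → 1000111101 = 573

573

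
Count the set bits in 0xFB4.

0xFB4 = 111110110100
Count the 1s: 1 + 1 + 1 + 1 + 1 + 1 + 1 + 1 = 8

8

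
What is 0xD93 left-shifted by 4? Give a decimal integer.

55600

0xD93 = 0000110110010011
shift left by 4 → 1101100100110000 = 55600
(equivalently, 3475 × 2^4 = 3475 × 16)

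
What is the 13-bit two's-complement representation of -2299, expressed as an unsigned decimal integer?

5893

2299 in 13 bits: 0100011111011
Invert: 1011100000100
Add 1:  1011100000101 = 5893
(Check: 2^13 - 2299 = 8192 - 2299 = 5893.)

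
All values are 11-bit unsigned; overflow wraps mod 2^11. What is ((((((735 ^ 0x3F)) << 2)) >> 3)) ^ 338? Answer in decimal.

735 = 01011011111
0x3F = 00000111111
→ ^ → 01011100000 = 736
→ << 2 (mod 2^11) → 01110000000 = 896
→ >> 3 → 00001110000 = 112
338 = 00101010010
→ ^ → 00100100010 = 290

290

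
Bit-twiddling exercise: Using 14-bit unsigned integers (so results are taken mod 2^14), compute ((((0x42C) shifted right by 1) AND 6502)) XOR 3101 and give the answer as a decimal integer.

0x42C = 00010000101100
→ shifted right by 1 → 00001000010110 = 534
6502 = 01100101100110
→ AND → 00000000000110 = 6
3101 = 00110000011101
→ XOR → 00110000011011 = 3099

3099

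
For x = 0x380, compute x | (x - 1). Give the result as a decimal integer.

x = 1110000000 = 896
x - 1 = 1101111111
OR    = 1111111111 = 1023
(x | (x - 1) sets all bits below the lowest set bit.)

1023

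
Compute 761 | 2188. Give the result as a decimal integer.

761 = 001011111001
2188 = 100010001100
 OR → 101011111101 = 2813

2813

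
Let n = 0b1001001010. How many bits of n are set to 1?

4

n = 1001001010
Count the 1s: 1 + 1 + 1 + 1 = 4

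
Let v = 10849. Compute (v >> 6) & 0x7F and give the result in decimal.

v = 10101001100001
Shift right by 6: 10101001
Mask low 7 bits: 0101001 = 41

41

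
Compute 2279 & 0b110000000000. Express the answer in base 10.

2048

2279 = 100011100111
b = 110000000000
AND → 100000000000 = 2048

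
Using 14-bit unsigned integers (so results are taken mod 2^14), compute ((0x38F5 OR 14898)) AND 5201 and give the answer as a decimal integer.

0x38F5 = 11100011110101
14898 = 11101000110010
→ OR → 11101011110111 = 15095
5201 = 01010001010001
→ AND → 01000001010001 = 4177

4177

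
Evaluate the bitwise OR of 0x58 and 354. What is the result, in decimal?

0x58 = 001011000
354 = 101100010
 OR → 101111010 = 378

378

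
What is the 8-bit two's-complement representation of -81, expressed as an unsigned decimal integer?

81 in 8 bits: 01010001
Invert: 10101110
Add 1:  10101111 = 175
(Check: 2^8 - 81 = 256 - 81 = 175.)

175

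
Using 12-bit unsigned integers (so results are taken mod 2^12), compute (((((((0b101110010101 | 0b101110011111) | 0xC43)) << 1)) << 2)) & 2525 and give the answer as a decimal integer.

2264

0b101110010101 = 101110010101
0b101110011111 = 101110011111
→ | → 101110011111 = 2975
0xC43 = 110001000011
→ | → 111111011111 = 4063
→ << 1 (mod 2^12) → 111110111110 = 4030
→ << 2 (mod 2^12) → 111011111000 = 3832
2525 = 100111011101
→ & → 100011011000 = 2264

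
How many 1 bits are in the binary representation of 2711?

7

2711 = 101010010111
Count the 1s: 1 + 1 + 1 + 1 + 1 + 1 + 1 = 7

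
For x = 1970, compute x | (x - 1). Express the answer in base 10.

x = 11110110010 = 1970
x - 1 = 11110110001
OR    = 11110110011 = 1971
(x | (x - 1) sets all bits below the lowest set bit.)

1971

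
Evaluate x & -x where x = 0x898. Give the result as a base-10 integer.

8

x = 100010011000 = 2200
-x (two's complement) = …011101101000
AND   = 000000001000 = 8
(x & -x isolates the lowest set bit of x.)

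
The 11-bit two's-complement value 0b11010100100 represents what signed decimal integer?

-348

pattern = 11010100100 (MSB is 1 ⇒ negative)
Invert: 00101011011, add 1 → 00101011100 = 348, so the value is -348.
(Equivalently: 1700 - 2^11 = 1700 - 2048 = -348.)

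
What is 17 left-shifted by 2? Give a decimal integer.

68

17 = 0010001
shift left by 2 → 1000100 = 68
(equivalently, 17 × 2^2 = 17 × 4)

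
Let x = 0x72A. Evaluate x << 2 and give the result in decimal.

0x72A = 0011100101010
shift left by 2 → 1110010101000 = 7336
(equivalently, 1834 × 2^2 = 1834 × 4)

7336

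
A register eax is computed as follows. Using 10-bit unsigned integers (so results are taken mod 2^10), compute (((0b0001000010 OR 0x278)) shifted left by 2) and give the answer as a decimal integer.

0b0001000010 = 0001000010
0x278 = 1001111000
→ OR → 1001111010 = 634
→ shifted left by 2 (mod 2^10) → 0111101000 = 488

488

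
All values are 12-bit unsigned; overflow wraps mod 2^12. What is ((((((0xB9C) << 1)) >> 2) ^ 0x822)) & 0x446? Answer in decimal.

0xB9C = 101110011100
→ << 1 (mod 2^12) → 011100111000 = 1848
→ >> 2 → 000111001110 = 462
0x822 = 100000100010
→ ^ → 100111101100 = 2540
0x446 = 010001000110
→ & → 000001000100 = 68

68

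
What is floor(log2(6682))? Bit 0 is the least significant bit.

6682 = 1101000011010
The topmost 1 is at position 12 (since 2^12 = 4096 ≤ 6682 < 8192).

12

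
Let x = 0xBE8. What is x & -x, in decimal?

x = 101111101000 = 3048
-x (two's complement) = …010000011000
AND   = 000000001000 = 8
(x & -x isolates the lowest set bit of x.)

8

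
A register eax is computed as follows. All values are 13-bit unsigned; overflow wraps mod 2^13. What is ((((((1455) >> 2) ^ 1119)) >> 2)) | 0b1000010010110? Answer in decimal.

4575

1455 = 0010110101111
→ >> 2 → 0000101101011 = 363
1119 = 0010001011111
→ ^ → 0010100110100 = 1332
→ >> 2 → 0000101001101 = 333
0b1000010010110 = 1000010010110
→ | → 1000111011111 = 4575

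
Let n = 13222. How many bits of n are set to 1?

8

13222 = 11001110100110
Count the 1s: 1 + 1 + 1 + 1 + 1 + 1 + 1 + 1 = 8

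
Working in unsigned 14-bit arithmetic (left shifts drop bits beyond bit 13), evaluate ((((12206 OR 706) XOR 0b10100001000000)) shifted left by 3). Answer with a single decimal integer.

15728

12206 = 10111110101110
706 = 00001011000010
→ OR → 10111111101110 = 12270
0b10100001000000 = 10100001000000
→ XOR → 00011110101110 = 1966
→ shifted left by 3 (mod 2^14) → 11110101110000 = 15728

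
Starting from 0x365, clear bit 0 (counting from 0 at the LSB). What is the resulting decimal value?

x = 01101100101
bit 0 is currently 1; clear it via x & ~(1 << 0) = x & ~1
→ 01101100100 = 868

868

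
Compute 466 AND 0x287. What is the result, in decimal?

466 = 0111010010
0x287 = 1010000111
AND → 0010000010 = 130

130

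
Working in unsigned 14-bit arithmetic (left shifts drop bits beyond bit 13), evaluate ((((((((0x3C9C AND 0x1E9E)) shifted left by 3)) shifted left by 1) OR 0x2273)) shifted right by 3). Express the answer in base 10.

1406

0x3C9C = 11110010011100
0x1E9E = 01111010011110
→ AND → 01110010011100 = 7324
→ shifted left by 3 (mod 2^14) → 10010011100000 = 9440
→ shifted left by 1 (mod 2^14) → 00100111000000 = 2496
0x2273 = 10001001110011
→ OR → 10101111110011 = 11251
→ shifted right by 3 → 00010101111110 = 1406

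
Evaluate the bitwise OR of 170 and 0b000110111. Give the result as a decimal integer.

191

170 = 10101010
b = 00110111
 OR → 10111111 = 191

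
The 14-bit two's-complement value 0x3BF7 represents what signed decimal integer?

pattern = 11101111110111 (MSB is 1 ⇒ negative)
Invert: 00010000001000, add 1 → 00010000001001 = 1033, so the value is -1033.
(Equivalently: 15351 - 2^14 = 15351 - 16384 = -1033.)

-1033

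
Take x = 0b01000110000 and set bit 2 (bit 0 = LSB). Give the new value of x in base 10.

564

x = 01000110000
bit 2 is currently 0; set it via x | (1 << 2) = x | 4
→ 01000110100 = 564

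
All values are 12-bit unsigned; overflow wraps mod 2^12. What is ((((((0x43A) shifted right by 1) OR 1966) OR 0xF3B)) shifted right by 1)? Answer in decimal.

2015

0x43A = 010000111010
→ shifted right by 1 → 001000011101 = 541
1966 = 011110101110
→ OR → 011110111111 = 1983
0xF3B = 111100111011
→ OR → 111110111111 = 4031
→ shifted right by 1 → 011111011111 = 2015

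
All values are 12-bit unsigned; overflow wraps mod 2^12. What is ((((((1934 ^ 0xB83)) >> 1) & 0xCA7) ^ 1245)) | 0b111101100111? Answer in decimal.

4095

1934 = 011110001110
0xB83 = 101110000011
→ ^ → 110000001101 = 3085
→ >> 1 → 011000000110 = 1542
0xCA7 = 110010100111
→ & → 010000000110 = 1030
1245 = 010011011101
→ ^ → 000011011011 = 219
0b111101100111 = 111101100111
→ | → 111111111111 = 4095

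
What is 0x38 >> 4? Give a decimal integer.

0x38 = 111000
shift right by 4 → 000011 = 3
(equivalently, floor(56 / 16))

3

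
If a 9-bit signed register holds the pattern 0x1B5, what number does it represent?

pattern = 110110101 (MSB is 1 ⇒ negative)
Invert: 001001010, add 1 → 001001011 = 75, so the value is -75.
(Equivalently: 437 - 2^9 = 437 - 512 = -75.)

-75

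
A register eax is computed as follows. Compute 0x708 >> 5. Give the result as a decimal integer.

0x708 = 11100001000
shift right by 5 → 00000111000 = 56
(equivalently, floor(1800 / 32))

56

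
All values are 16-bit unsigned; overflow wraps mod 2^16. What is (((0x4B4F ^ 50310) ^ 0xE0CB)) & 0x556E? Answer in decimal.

17666

0x4B4F = 0100101101001111
50310 = 1100010010000110
→ ^ → 1000111111001001 = 36809
0xE0CB = 1110000011001011
→ ^ → 0110111100000010 = 28418
0x556E = 0101010101101110
→ & → 0100010100000010 = 17666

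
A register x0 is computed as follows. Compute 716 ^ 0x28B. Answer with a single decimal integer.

716 = 1011001100
0x28B = 1010001011
XOR → 0001000111 = 71

71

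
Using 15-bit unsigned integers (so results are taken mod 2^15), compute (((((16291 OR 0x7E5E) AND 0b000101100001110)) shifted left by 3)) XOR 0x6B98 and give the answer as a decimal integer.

13288

16291 = 011111110100011
0x7E5E = 111111001011110
→ OR → 111111111111111 = 32767
0b000101100001110 = 000101100001110
→ AND → 000101100001110 = 2830
→ shifted left by 3 (mod 2^15) → 101100001110000 = 22640
0x6B98 = 110101110011000
→ XOR → 011001111101000 = 13288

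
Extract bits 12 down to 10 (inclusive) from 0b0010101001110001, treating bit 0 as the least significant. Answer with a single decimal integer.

2

v = 0010101001110001
Shift right by 10: 001010
Mask low 3 bits: 010 = 2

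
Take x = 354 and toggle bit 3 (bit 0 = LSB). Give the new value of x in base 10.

362

x = 0101100010
bit 3 is currently 0; toggle it via x ^ (1 << 3) = x ^ 8
→ 0101101010 = 362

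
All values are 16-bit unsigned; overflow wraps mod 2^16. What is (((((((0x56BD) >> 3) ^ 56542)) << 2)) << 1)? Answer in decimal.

45128

0x56BD = 0101011010111101
→ >> 3 → 0000101011010111 = 2775
56542 = 1101110011011110
→ ^ → 1101011000001001 = 54793
→ << 2 (mod 2^16) → 0101100000100100 = 22564
→ << 1 (mod 2^16) → 1011000001001000 = 45128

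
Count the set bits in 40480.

6

40480 = 1001111000100000
Count the 1s: 1 + 1 + 1 + 1 + 1 + 1 = 6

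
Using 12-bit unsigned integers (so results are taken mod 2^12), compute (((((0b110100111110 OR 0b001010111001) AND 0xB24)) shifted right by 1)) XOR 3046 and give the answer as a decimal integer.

0b110100111110 = 110100111110
0b001010111001 = 001010111001
→ OR → 111110111111 = 4031
0xB24 = 101100100100
→ AND → 101100100100 = 2852
→ shifted right by 1 → 010110010010 = 1426
3046 = 101111100110
→ XOR → 111001110100 = 3700

3700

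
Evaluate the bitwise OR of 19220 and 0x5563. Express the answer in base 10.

24439

19220 = 100101100010100
0x5563 = 101010101100011
 OR → 101111101110111 = 24439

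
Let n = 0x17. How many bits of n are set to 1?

0x17 = 10111
Count the 1s: 1 + 1 + 1 + 1 = 4

4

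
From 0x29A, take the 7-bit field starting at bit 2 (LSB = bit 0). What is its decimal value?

v = 1010011010
Shift right by 2: 10100110
Mask low 7 bits: 0100110 = 38

38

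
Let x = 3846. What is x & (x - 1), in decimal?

x = 111100000110 = 3846
x - 1 = 111100000101
AND   = 111100000100 = 3844
(x & (x - 1) clears the lowest set bit of x.)

3844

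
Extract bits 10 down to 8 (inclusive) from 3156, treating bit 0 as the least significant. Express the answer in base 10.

v = 00110001010100
Shift right by 8: 001100
Mask low 3 bits: 100 = 4

4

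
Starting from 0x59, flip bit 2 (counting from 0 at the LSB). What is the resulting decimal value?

93

x = 00001011001
bit 2 is currently 0; toggle it via x ^ (1 << 2) = x ^ 4
→ 00001011101 = 93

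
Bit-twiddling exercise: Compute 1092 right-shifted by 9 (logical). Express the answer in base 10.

2

1092 = 10001000100
shift right by 9 → 00000000010 = 2
(equivalently, floor(1092 / 512))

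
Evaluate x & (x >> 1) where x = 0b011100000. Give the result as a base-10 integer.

x = 11100000 = 224
x>>1 = 01110000
AND  = 01100000 = 96
(x & (x >> 1) has a 1 wherever x has two consecutive 1 bits.)

96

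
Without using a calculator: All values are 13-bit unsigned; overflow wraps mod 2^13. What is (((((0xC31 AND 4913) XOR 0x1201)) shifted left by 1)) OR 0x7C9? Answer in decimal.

0xC31 = 0110000110001
4913 = 1001100110001
→ AND → 0000000110001 = 49
0x1201 = 1001000000001
→ XOR → 1001000110000 = 4656
→ shifted left by 1 (mod 2^13) → 0010001100000 = 1120
0x7C9 = 0011111001001
→ OR → 0011111101001 = 2025

2025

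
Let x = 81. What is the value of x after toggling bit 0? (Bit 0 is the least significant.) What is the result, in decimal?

x = 001010001
bit 0 is currently 1; toggle it via x ^ (1 << 0) = x ^ 1
→ 001010000 = 80

80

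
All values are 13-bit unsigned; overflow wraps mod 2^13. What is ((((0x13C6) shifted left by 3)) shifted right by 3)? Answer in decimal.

0x13C6 = 1001111000110
→ shifted left by 3 (mod 2^13) → 1111000110000 = 7728
→ shifted right by 3 → 0001111000110 = 966

966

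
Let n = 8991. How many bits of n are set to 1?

8

8991 = 10001100011111
Count the 1s: 1 + 1 + 1 + 1 + 1 + 1 + 1 + 1 = 8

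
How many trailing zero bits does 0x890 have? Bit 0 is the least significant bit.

0x890 = 100010010000
Trailing zeros: 4, so the lowest set bit is bit 4 (value 16).

4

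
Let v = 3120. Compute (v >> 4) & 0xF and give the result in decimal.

3

v = 110000110000
Shift right by 4: 11000011
Mask low 4 bits: 0011 = 3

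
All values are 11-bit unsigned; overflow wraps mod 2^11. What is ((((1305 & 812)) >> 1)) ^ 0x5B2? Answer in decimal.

1305 = 10100011001
812 = 01100101100
→ & → 00100001000 = 264
→ >> 1 → 00010000100 = 132
0x5B2 = 10110110010
→ ^ → 10100110110 = 1334

1334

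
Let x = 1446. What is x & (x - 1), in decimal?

1444

x = 10110100110 = 1446
x - 1 = 10110100101
AND   = 10110100100 = 1444
(x & (x - 1) clears the lowest set bit of x.)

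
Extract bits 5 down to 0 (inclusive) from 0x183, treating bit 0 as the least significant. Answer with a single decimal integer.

v = 0110000011
Shift right by 0: 0110000011
Mask low 6 bits: 000011 = 3

3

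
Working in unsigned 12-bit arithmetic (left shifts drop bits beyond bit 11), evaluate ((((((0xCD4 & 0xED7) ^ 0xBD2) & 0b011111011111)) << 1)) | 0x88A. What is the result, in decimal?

3726

0xCD4 = 110011010100
0xED7 = 111011010111
→ & → 110011010100 = 3284
0xBD2 = 101111010010
→ ^ → 011100000110 = 1798
0b011111011111 = 011111011111
→ & → 011100000110 = 1798
→ << 1 (mod 2^12) → 111000001100 = 3596
0x88A = 100010001010
→ | → 111010001110 = 3726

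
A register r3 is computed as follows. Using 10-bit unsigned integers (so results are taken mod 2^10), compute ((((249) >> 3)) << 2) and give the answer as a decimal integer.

124

249 = 0011111001
→ >> 3 → 0000011111 = 31
→ << 2 (mod 2^10) → 0001111100 = 124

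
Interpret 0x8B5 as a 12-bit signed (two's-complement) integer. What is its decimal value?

pattern = 100010110101 (MSB is 1 ⇒ negative)
Invert: 011101001010, add 1 → 011101001011 = 1867, so the value is -1867.
(Equivalently: 2229 - 2^12 = 2229 - 4096 = -1867.)

-1867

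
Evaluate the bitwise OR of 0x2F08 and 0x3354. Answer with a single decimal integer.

0x2F08 = 10111100001000
0x3354 = 11001101010100
 OR → 11111101011100 = 16220

16220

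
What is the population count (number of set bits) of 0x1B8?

0x1B8 = 110111000
Count the 1s: 1 + 1 + 1 + 1 + 1 = 5

5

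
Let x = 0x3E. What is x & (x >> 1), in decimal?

30

x = 111110 = 62
x>>1 = 011111
AND  = 011110 = 30
(x & (x >> 1) has a 1 wherever x has two consecutive 1 bits.)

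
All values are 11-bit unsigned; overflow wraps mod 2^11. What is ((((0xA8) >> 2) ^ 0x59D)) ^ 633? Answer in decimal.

1998

0xA8 = 00010101000
→ >> 2 → 00000101010 = 42
0x59D = 10110011101
→ ^ → 10110110111 = 1463
633 = 01001111001
→ ^ → 11111001110 = 1998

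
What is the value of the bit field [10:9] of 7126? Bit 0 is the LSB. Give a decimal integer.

1

v = 1101111010110
Shift right by 9: 1101
Mask low 2 bits: 01 = 1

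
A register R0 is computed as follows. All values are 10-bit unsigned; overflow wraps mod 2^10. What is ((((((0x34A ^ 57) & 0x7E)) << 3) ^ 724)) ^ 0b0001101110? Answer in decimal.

298

0x34A = 1101001010
57 = 0000111001
→ ^ → 1101110011 = 883
0x7E = 0001111110
→ & → 0001110010 = 114
→ << 3 (mod 2^10) → 1110010000 = 912
724 = 1011010100
→ ^ → 0101000100 = 324
0b0001101110 = 0001101110
→ ^ → 0100101010 = 298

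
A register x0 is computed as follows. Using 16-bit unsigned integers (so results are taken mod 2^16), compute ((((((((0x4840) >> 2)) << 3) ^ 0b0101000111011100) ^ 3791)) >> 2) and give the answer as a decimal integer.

0x4840 = 0100100001000000
→ >> 2 → 0001001000010000 = 4624
→ << 3 (mod 2^16) → 1001000010000000 = 36992
0b0101000111011100 = 0101000111011100
→ ^ → 1100000101011100 = 49500
3791 = 0000111011001111
→ ^ → 1100111110010011 = 53139
→ >> 2 → 0011001111100100 = 13284

13284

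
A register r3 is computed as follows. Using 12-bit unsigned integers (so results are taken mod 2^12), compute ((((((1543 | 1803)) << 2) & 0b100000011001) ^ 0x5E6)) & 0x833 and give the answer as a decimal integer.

2098

1543 = 011000000111
1803 = 011100001011
→ | → 011100001111 = 1807
→ << 2 (mod 2^12) → 110000111100 = 3132
0b100000011001 = 100000011001
→ & → 100000011000 = 2072
0x5E6 = 010111100110
→ ^ → 110111111110 = 3582
0x833 = 100000110011
→ & → 100000110010 = 2098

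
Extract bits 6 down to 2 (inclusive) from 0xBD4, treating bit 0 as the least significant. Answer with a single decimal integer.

v = 00101111010100
Shift right by 2: 001011110101
Mask low 5 bits: 10101 = 21

21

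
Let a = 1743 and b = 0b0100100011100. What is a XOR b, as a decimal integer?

1743 = 011011001111
b = 100100011100
XOR → 111111010011 = 4051

4051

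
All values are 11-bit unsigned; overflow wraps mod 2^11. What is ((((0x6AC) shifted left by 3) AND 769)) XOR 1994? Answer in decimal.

1738

0x6AC = 11010101100
→ shifted left by 3 (mod 2^11) → 10101100000 = 1376
769 = 01100000001
→ AND → 00100000000 = 256
1994 = 11111001010
→ XOR → 11011001010 = 1738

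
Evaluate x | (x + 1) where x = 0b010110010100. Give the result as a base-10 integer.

1429

x = 10110010100 = 1428
x + 1 = 10110010101
OR    = 10110010101 = 1429
(x | (x + 1) sets the lowest cleared bit.)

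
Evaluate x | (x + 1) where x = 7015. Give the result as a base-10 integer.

x = 1101101100111 = 7015
x + 1 = 1101101101000
OR    = 1101101101111 = 7023
(x | (x + 1) sets the lowest cleared bit.)

7023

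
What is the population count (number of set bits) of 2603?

2603 = 101000101011
Count the 1s: 1 + 1 + 1 + 1 + 1 + 1 = 6

6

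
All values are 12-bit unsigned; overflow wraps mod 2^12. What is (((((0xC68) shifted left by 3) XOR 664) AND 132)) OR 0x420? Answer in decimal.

1184

0xC68 = 110001101000
→ shifted left by 3 (mod 2^12) → 001101000000 = 832
664 = 001010011000
→ XOR → 000111011000 = 472
132 = 000010000100
→ AND → 000010000000 = 128
0x420 = 010000100000
→ OR → 010010100000 = 1184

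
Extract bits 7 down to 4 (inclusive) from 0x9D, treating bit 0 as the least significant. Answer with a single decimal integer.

v = 0010011101
Shift right by 4: 001001
Mask low 4 bits: 1001 = 9

9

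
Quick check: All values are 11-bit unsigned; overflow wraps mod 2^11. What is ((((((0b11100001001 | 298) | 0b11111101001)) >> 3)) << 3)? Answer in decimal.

0b11100001001 = 11100001001
298 = 00100101010
→ | → 11100101011 = 1835
0b11111101001 = 11111101001
→ | → 11111101011 = 2027
→ >> 3 → 00011111101 = 253
→ << 3 (mod 2^11) → 11111101000 = 2024

2024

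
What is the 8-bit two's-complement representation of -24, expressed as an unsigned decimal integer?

232

24 in 8 bits: 00011000
Invert: 11100111
Add 1:  11101000 = 232
(Check: 2^8 - 24 = 256 - 24 = 232.)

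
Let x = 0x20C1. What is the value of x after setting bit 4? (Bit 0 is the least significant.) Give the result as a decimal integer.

8401

x = 10000011000001
bit 4 is currently 0; set it via x | (1 << 4) = x | 16
→ 10000011010001 = 8401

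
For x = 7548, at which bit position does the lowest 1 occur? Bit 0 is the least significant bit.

2

7548 = 1110101111100
Trailing zeros: 2, so the lowest set bit is bit 2 (value 4).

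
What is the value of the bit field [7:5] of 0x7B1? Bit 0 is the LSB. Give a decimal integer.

5

v = 11110110001
Shift right by 5: 111101
Mask low 3 bits: 101 = 5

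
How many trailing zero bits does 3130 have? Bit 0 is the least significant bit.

3130 = 110000111010
Trailing zeros: 1, so the lowest set bit is bit 1 (value 2).

1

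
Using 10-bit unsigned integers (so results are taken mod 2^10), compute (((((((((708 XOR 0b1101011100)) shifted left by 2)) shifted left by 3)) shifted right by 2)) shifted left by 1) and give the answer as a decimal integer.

384

708 = 1011000100
0b1101011100 = 1101011100
→ XOR → 0110011000 = 408
→ shifted left by 2 (mod 2^10) → 1001100000 = 608
→ shifted left by 3 (mod 2^10) → 1100000000 = 768
→ shifted right by 2 → 0011000000 = 192
→ shifted left by 1 (mod 2^10) → 0110000000 = 384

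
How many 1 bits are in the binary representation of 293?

293 = 100100101
Count the 1s: 1 + 1 + 1 + 1 = 4

4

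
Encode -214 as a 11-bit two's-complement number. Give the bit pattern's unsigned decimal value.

1834

214 in 11 bits: 00011010110
Invert: 11100101001
Add 1:  11100101010 = 1834
(Check: 2^11 - 214 = 2048 - 214 = 1834.)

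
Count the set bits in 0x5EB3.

10

0x5EB3 = 101111010110011
Count the 1s: 1 + 1 + 1 + 1 + 1 + 1 + 1 + 1 + 1 + 1 = 10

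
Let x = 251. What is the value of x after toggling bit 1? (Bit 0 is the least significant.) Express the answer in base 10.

x = 11111011
bit 1 is currently 1; toggle it via x ^ (1 << 1) = x ^ 2
→ 11111001 = 249

249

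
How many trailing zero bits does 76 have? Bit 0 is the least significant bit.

2

76 = 1001100
Trailing zeros: 2, so the lowest set bit is bit 2 (value 4).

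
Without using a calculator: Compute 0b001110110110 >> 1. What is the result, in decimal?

475

x = 1110110110
shift right by 1 → 0111011011 = 475
(equivalently, floor(950 / 2))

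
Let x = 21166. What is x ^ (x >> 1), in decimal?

31737

x = 101001010101110 = 21166
x>>1 = 010100101010111
XOR  = 111101111111001 = 31737
(x ^ (x >> 1) gives the standard binary-reflected Gray code of x.)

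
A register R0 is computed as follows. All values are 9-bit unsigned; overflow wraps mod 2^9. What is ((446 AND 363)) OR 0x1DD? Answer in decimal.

446 = 110111110
363 = 101101011
→ AND → 100101010 = 298
0x1DD = 111011101
→ OR → 111111111 = 511

511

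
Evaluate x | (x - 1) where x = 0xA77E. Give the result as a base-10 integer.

42879

x = 1010011101111110 = 42878
x - 1 = 1010011101111101
OR    = 1010011101111111 = 42879
(x | (x - 1) sets all bits below the lowest set bit.)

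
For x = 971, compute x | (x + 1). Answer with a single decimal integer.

975

x = 1111001011 = 971
x + 1 = 1111001100
OR    = 1111001111 = 975
(x | (x + 1) sets the lowest cleared bit.)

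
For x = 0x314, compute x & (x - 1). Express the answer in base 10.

784

x = 1100010100 = 788
x - 1 = 1100010011
AND   = 1100010000 = 784
(x & (x - 1) clears the lowest set bit of x.)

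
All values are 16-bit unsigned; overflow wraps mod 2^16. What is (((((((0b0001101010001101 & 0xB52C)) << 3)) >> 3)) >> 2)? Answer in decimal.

1027

0b0001101010001101 = 0001101010001101
0xB52C = 1011010100101100
→ & → 0001000000001100 = 4108
→ << 3 (mod 2^16) → 1000000001100000 = 32864
→ >> 3 → 0001000000001100 = 4108
→ >> 2 → 0000010000000011 = 1027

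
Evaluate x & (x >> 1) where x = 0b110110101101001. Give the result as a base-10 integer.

9248

x = 110110101101001 = 28009
x>>1 = 011011010110100
AND  = 010010000100000 = 9248
(x & (x >> 1) has a 1 wherever x has two consecutive 1 bits.)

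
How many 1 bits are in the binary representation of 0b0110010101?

5

n = 110010101
Count the 1s: 1 + 1 + 1 + 1 + 1 = 5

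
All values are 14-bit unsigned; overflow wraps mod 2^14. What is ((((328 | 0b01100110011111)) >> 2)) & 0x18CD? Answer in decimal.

69

328 = 00000101001000
0b01100110011111 = 01100110011111
→ | → 01100111011111 = 6623
→ >> 2 → 00011001110111 = 1655
0x18CD = 01100011001101
→ & → 00000001000101 = 69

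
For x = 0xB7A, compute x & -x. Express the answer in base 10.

x = 101101111010 = 2938
-x (two's complement) = …010010000110
AND   = 000000000010 = 2
(x & -x isolates the lowest set bit of x.)

2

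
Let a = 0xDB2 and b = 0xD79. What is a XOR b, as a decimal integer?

0xDB2 = 110110110010
0xD79 = 110101111001
XOR → 000011001011 = 203

203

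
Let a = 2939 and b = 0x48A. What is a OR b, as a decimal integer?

4091

2939 = 101101111011
0x48A = 010010001010
 OR → 111111111011 = 4091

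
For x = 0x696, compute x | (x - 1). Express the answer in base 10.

x = 11010010110 = 1686
x - 1 = 11010010101
OR    = 11010010111 = 1687
(x | (x - 1) sets all bits below the lowest set bit.)

1687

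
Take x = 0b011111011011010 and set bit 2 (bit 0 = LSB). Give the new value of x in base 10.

16094

x = 011111011011010
bit 2 is currently 0; set it via x | (1 << 2) = x | 4
→ 011111011011110 = 16094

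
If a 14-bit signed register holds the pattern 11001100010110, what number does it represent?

pattern = 11001100010110 (MSB is 1 ⇒ negative)
Invert: 00110011101001, add 1 → 00110011101010 = 3306, so the value is -3306.
(Equivalently: 13078 - 2^14 = 13078 - 16384 = -3306.)

-3306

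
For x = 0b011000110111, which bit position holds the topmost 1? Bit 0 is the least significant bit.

10

0b011000110111 = 11000110111
The topmost 1 is at position 10 (since 2^10 = 1024 ≤ 1591 < 2048).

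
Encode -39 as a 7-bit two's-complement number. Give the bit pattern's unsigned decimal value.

89

39 in 7 bits: 0100111
Invert: 1011000
Add 1:  1011001 = 89
(Check: 2^7 - 39 = 128 - 39 = 89.)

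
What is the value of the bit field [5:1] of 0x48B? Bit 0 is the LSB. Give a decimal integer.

v = 010010001011
Shift right by 1: 01001000101
Mask low 5 bits: 00101 = 5

5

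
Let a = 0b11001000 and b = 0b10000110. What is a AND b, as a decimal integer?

128

a = 11001000
b = 10000110
AND → 10000000 = 128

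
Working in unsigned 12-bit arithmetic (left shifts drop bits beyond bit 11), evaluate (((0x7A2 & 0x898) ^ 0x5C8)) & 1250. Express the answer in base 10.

0x7A2 = 011110100010
0x898 = 100010011000
→ & → 000010000000 = 128
0x5C8 = 010111001000
→ ^ → 010101001000 = 1352
1250 = 010011100010
→ & → 010001000000 = 1088

1088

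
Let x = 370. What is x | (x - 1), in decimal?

x = 101110010 = 370
x - 1 = 101110001
OR    = 101110011 = 371
(x | (x - 1) sets all bits below the lowest set bit.)

371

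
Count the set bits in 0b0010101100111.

7

n = 10101100111
Count the 1s: 1 + 1 + 1 + 1 + 1 + 1 + 1 = 7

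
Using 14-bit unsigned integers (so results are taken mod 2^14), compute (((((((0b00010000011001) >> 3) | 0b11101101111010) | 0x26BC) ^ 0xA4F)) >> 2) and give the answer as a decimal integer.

0b00010000011001 = 00010000011001
→ >> 3 → 00000010000011 = 131
0b11101101111010 = 11101101111010
→ | → 11101111111011 = 15355
0x26BC = 10011010111100
→ | → 11111111111111 = 16383
0xA4F = 00101001001111
→ ^ → 11010110110000 = 13744
→ >> 2 → 00110101101100 = 3436

3436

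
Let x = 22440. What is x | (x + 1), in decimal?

x = 101011110101000 = 22440
x + 1 = 101011110101001
OR    = 101011110101001 = 22441
(x | (x + 1) sets the lowest cleared bit.)

22441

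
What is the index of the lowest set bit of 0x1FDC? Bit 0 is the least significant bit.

0x1FDC = 1111111011100
Trailing zeros: 2, so the lowest set bit is bit 2 (value 4).

2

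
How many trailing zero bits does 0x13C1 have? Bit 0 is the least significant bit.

0

0x13C1 = 1001111000001
Trailing zeros: 0, so the lowest set bit is bit 0 (value 1).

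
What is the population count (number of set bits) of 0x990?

0x990 = 100110010000
Count the 1s: 1 + 1 + 1 + 1 = 4

4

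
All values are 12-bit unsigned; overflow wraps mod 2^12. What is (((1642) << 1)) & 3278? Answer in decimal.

1642 = 011001101010
→ << 1 (mod 2^12) → 110011010100 = 3284
3278 = 110011001110
→ & → 110011000100 = 3268

3268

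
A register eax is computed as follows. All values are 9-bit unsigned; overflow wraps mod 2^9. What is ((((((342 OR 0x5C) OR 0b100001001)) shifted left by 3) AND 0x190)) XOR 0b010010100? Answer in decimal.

4

342 = 101010110
0x5C = 001011100
→ OR → 101011110 = 350
0b100001001 = 100001001
→ OR → 101011111 = 351
→ shifted left by 3 (mod 2^9) → 011111000 = 248
0x190 = 110010000
→ AND → 010010000 = 144
0b010010100 = 010010100
→ XOR → 000000100 = 4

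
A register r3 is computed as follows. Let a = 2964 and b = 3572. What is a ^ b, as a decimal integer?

2964 = 101110010100
3572 = 110111110100
XOR → 011001100000 = 1632

1632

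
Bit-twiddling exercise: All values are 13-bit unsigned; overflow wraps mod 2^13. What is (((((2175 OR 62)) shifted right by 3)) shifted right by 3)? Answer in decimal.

2175 = 0100001111111
62 = 0000000111110
→ OR → 0100001111111 = 2175
→ shifted right by 3 → 0000100001111 = 271
→ shifted right by 3 → 0000000100001 = 33

33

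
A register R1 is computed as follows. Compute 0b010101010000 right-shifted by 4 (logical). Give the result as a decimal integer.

x = 10101010000
shift right by 4 → 00001010101 = 85
(equivalently, floor(1360 / 16))

85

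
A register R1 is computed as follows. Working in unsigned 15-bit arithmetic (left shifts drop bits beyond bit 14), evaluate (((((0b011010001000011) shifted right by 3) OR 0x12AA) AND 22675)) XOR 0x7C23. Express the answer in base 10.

27809

0b011010001000011 = 011010001000011
→ shifted right by 3 → 000011010001000 = 1672
0x12AA = 001001010101010
→ OR → 001011010101010 = 5802
22675 = 101100010010011
→ AND → 001000010000010 = 4226
0x7C23 = 111110000100011
→ XOR → 110110010100001 = 27809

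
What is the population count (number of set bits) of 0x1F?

5

0x1F = 11111
Count the 1s: 1 + 1 + 1 + 1 + 1 = 5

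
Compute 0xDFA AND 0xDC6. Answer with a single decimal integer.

3522

0xDFA = 110111111010
0xDC6 = 110111000110
AND → 110111000010 = 3522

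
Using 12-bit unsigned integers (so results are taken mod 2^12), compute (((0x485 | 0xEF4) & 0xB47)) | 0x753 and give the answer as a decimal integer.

3927

0x485 = 010010000101
0xEF4 = 111011110100
→ | → 111011110101 = 3829
0xB47 = 101101000111
→ & → 101001000101 = 2629
0x753 = 011101010011
→ | → 111101010111 = 3927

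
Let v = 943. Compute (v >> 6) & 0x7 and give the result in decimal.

6

v = 1110101111
Shift right by 6: 1110
Mask low 3 bits: 110 = 6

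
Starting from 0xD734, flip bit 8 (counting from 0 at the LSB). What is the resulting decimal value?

54836

x = 1101011100110100
bit 8 is currently 1; toggle it via x ^ (1 << 8) = x ^ 256
→ 1101011000110100 = 54836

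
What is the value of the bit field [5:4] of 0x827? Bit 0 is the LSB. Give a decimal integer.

v = 00100000100111
Shift right by 4: 0010000010
Mask low 2 bits: 10 = 2

2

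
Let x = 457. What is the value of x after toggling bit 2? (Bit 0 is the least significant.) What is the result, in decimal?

x = 00111001001
bit 2 is currently 0; toggle it via x ^ (1 << 2) = x ^ 4
→ 00111001101 = 461

461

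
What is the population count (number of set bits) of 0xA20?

3

0xA20 = 101000100000
Count the 1s: 1 + 1 + 1 = 3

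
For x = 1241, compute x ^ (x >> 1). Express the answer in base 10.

1717

x = 10011011001 = 1241
x>>1 = 01001101100
XOR  = 11010110101 = 1717
(x ^ (x >> 1) gives the standard binary-reflected Gray code of x.)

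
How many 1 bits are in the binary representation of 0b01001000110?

n = 1001000110
Count the 1s: 1 + 1 + 1 + 1 = 4

4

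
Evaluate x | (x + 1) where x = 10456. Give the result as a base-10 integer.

x = 10100011011000 = 10456
x + 1 = 10100011011001
OR    = 10100011011001 = 10457
(x | (x + 1) sets the lowest cleared bit.)

10457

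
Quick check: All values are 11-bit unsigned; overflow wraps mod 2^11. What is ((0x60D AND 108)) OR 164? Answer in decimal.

172

0x60D = 11000001101
108 = 00001101100
→ AND → 00000001100 = 12
164 = 00010100100
→ OR → 00010101100 = 172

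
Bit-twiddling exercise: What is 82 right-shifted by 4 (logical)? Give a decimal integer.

82 = 1010010
shift right by 4 → 0000101 = 5
(equivalently, floor(82 / 16))

5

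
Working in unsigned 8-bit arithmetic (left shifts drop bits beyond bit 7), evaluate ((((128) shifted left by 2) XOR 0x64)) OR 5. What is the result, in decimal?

101

128 = 10000000
→ shifted left by 2 (mod 2^8) → 00000000 = 0
0x64 = 01100100
→ XOR → 01100100 = 100
5 = 00000101
→ OR → 01100101 = 101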